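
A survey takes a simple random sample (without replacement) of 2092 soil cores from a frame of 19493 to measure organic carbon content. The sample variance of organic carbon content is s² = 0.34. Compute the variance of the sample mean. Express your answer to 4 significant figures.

1.451 × 10^-4

Under SRS without replacement, Var(ȳ) = (1 − f)·s²/n with f = n/N = 2092/19493 = 0.10732058.
Var(ȳ) = (1 − 0.10732058)·0.34/2092 = 0.89267942·1.625239 × 10^-4 = 1.4508174 × 10^-4.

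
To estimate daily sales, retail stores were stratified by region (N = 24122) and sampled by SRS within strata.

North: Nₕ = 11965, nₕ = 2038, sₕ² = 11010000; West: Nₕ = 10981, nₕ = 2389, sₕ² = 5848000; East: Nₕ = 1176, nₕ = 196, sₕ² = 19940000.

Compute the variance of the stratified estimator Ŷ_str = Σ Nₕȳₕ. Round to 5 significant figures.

9.8988 × 10^11

Var(Ŷ_str) = Σₕ Nₕ²(1 − fₕ)sₕ²/nₕ.
North: 11965²·(1 − 2038/11965)·11010000/2038 = 6.4167315 × 10^11.
West: 10981²·(1 − 2389/10981)·5848000/2389 = 2.30955 × 10^11.
East: 1176²·(1 − 196/1176)·19940000/196 = 1.172472 × 10^11.
Sum = 9.8987535 × 10^11.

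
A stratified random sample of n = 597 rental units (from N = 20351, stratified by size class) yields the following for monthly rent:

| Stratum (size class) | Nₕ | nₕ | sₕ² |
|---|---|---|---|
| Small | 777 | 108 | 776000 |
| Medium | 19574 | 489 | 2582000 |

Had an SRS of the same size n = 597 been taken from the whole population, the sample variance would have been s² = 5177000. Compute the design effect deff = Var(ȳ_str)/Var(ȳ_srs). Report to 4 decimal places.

0.5669

Var(ȳ_str) = Σ Wₕ²(1−fₕ)sₕ²/nₕ with Wₕ = Nₕ/20351:
  Small: (777/20351)²·(1−108/777)·776000/108 = 9.0180698
  Medium: (19574/20351)²·(1−489/19574)·2582000/489 = 4762.6385
  → Var(ȳ_str) = 4771.6566.
Var(ȳ_srs) = (1 − 597/20351)·5177000/597 = 8417.3063.
deff = 4771.6566 / 8417.3063 = 0.5669.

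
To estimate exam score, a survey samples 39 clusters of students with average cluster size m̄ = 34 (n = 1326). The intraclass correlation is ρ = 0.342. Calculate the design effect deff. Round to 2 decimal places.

deff = 1 + (34 − 1)·0.342 = 1 + 11.286 = 12.286.

12.29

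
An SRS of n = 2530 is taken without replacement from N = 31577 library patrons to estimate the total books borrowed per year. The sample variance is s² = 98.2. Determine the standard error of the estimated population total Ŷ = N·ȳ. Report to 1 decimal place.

Var(Ŷ) = N²·Var(ȳ) = N²·(1 − n/N)·s²/n.
f = 2530/31577 = 0.08012161; Var(ȳ) = 0.91987839·98.2/2530 = 0.035704371.
Var(Ŷ) = 31577² · 0.035704371 = 3.5601076 × 10^7.
SE(Ŷ) = √(3.5601076 × 10^7) = 5966.7.

5966.7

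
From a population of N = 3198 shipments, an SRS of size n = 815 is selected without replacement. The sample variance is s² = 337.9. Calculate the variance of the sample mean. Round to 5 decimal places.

0.30894

Under SRS without replacement, Var(ȳ) = (1 − f)·s²/n with f = n/N = 815/3198 = 0.25484678.
Var(ȳ) = (1 − 0.25484678)·337.9/815 = 0.74515322·0.41460123 = 0.30894144.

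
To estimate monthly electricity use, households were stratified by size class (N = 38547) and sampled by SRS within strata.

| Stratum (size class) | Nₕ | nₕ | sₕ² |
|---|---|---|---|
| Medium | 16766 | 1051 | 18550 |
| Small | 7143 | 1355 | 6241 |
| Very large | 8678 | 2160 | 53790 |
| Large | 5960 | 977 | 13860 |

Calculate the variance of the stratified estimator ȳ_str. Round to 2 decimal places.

4.49

Var(ȳ_str) = Σₕ Wₕ²(1 − fₕ)sₕ²/nₕ with Wₕ = Nₕ/N, N = 38547.
Medium: Wₕ = 0.43494954; term = 0.43494954²·(1 − 0.06268639)·18550/1051 = 3.1297084.
Small: Wₕ = 0.18530625; term = 0.18530625²·(1 − 0.18969621)·6241/1355 = 0.12815717.
Very large: Wₕ = 0.22512777; term = 0.22512777²·(1 − 0.24890528)·53790/2160 = 0.94798317.
Large: Wₕ = 0.15461644; term = 0.15461644²·(1 − 0.16392617)·13860/977 = 0.28354673.
Sum = 4.4893955.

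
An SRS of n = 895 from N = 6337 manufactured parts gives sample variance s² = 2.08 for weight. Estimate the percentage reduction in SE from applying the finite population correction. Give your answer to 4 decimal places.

7.3304

f = n/N = 895/6337 = 0.14123402.
SE_no-fpc = √(s²/n) = 0.048208115; SE_fpc = √((1−f)s²/n) = 0.04467428.
Ratio = √(1−f) = 0.92669627. Reduction = 100·(1 − 0.92669627) = 7.3304%.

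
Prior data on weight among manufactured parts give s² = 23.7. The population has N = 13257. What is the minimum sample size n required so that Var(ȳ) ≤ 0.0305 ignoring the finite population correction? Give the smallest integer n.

Without fpc, n₀ = s²/D = 23.7/0.0305 = 777.0492.
Rounding up, n = 778.

778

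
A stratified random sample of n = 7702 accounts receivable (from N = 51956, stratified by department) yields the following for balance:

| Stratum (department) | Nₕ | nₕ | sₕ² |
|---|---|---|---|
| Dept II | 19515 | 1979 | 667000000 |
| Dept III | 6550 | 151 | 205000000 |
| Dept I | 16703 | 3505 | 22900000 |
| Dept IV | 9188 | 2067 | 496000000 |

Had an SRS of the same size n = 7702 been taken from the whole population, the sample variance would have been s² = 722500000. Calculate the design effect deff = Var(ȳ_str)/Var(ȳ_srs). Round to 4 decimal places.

0.8780

Var(ȳ_str) = Σ Wₕ²(1−fₕ)sₕ²/nₕ with Wₕ = Nₕ/51956:
  Dept II: (19515/51956)²·(1−1979/19515)·667000000/1979 = 42727.523
  Dept III: (6550/51956)²·(1−151/6550)·205000000/151 = 21079.432
  Dept I: (16703/51956)²·(1−3505/16703)·22900000/3505 = 533.55433
  Dept IV: (9188/51956)²·(1−2067/9188)·496000000/2067 = 5816.0985
  → Var(ȳ_str) = 70156.608.
Var(ȳ_srs) = (1 − 7702/51956)·722500000/7702 = 79900.806.
deff = 70156.608 / 79900.806 = 0.8780.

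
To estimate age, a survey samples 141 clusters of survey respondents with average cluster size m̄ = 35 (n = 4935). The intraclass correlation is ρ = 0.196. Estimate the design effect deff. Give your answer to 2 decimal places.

deff = 1 + (35 − 1)·0.196 = 1 + 6.664 = 7.664.

7.66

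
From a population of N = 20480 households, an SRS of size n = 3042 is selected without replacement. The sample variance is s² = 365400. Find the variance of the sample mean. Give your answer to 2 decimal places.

Under SRS without replacement, Var(ȳ) = (1 − f)·s²/n with f = n/N = 3042/20480 = 0.14853516.
Var(ȳ) = (1 − 0.14853516)·365400/3042 = 0.85146484·120.11834 = 102.27655.

102.28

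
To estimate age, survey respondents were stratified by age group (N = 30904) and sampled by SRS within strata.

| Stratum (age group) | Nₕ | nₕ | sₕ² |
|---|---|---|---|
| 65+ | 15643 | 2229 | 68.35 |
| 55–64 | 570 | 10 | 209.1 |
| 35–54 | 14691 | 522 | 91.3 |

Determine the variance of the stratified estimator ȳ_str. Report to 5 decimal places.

Var(ȳ_str) = Σₕ Wₕ²(1 − fₕ)sₕ²/nₕ with Wₕ = Nₕ/N, N = 30904.
65+: Wₕ = 0.50618043; term = 0.50618043²·(1 − 0.14249185)·68.35/2229 = 0.0067371685.
55–64: Wₕ = 0.01844421; term = 0.01844421²·(1 − 0.01754386)·209.1/10 = 0.0069885572.
35–54: Wₕ = 0.47537536; term = 0.47537536²·(1 − 0.03553196)·91.3/522 = 0.038120751.
Sum = 0.051846477.

0.05185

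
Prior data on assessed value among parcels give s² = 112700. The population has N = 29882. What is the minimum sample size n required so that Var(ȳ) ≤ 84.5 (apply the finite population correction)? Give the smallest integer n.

Without fpc, n₀ = s²/D = 112700/84.5 = 1333.7278.
With fpc, (1 − n/N)·s²/n ≤ D requires n ≥ n₀/(1 + n₀/N) = 1333.7278/(1 + 1333.7278/29882) = 1276.7427.
Rounding up, n = 1277.

1277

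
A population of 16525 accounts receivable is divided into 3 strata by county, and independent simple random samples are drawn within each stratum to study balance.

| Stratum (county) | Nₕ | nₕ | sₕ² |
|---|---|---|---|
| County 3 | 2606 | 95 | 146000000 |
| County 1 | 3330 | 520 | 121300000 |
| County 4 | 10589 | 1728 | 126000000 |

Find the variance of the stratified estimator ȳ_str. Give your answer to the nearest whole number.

Var(ȳ_str) = Σₕ Wₕ²(1 − fₕ)sₕ²/nₕ with Wₕ = Nₕ/N, N = 16525.
County 3: Wₕ = 0.15770045; term = 0.15770045²·(1 − 0.03645434)·146000000/95 = 36827.093.
County 1: Wₕ = 0.20151286; term = 0.20151286²·(1 − 0.15615616)·121300000/520 = 7993.2809.
County 4: Wₕ = 0.64078669; term = 0.64078669²·(1 − 0.16318821)·126000000/1728 = 25054.259.
Sum = 69874.633.

69875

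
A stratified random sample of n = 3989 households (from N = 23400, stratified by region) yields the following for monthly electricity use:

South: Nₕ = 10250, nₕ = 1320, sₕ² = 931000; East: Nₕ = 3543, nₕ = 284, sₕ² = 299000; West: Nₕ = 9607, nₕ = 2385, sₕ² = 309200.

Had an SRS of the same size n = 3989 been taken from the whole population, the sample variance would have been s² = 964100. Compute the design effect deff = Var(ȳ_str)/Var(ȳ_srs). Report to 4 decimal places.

Var(ȳ_str) = Σ Wₕ²(1−fₕ)sₕ²/nₕ with Wₕ = Nₕ/23400:
  South: (10250/23400)²·(1−1320/10250)·931000/1320 = 117.90151
  East: (3543/23400)²·(1−284/3543)·299000/284 = 22.20121
  West: (9607/23400)²·(1−2385/9607)·309200/2385 = 16.427242
  → Var(ȳ_str) = 156.52996.
Var(ȳ_srs) = (1 − 3989/23400)·964100/3989 = 200.48879.
deff = 156.52996 / 200.48879 = 0.7807.

0.7807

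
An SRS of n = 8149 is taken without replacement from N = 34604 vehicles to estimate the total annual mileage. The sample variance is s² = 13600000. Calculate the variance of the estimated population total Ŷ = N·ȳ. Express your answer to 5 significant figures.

1.5278 × 10^12

Var(Ŷ) = N²·Var(ȳ) = N²·(1 − n/N)·s²/n.
f = 8149/34604 = 0.23549301; Var(ȳ) = 0.76450699·13600000/8149 = 1275.8983.
Var(Ŷ) = 34604² · 1275.8983 = 1.5278076 × 10^12.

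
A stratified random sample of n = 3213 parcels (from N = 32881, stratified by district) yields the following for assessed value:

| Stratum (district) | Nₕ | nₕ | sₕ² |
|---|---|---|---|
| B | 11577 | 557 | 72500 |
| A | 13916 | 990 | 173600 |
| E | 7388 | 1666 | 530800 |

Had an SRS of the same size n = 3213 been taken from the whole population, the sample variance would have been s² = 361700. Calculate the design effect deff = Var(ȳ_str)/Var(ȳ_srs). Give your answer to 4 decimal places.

0.5611

Var(ȳ_str) = Σ Wₕ²(1−fₕ)sₕ²/nₕ with Wₕ = Nₕ/32881:
  B: (11577/32881)²·(1−557/11577)·72500/557 = 15.359264
  A: (13916/32881)²·(1−990/13916)·173600/990 = 29.174476
  E: (7388/32881)²·(1−1666/7388)·530800/1666 = 12.457779
  → Var(ȳ_str) = 56.991519.
Var(ȳ_srs) = (1 − 3213/32881)·361700/3213 = 101.57364.
deff = 56.991519 / 101.57364 = 0.5611.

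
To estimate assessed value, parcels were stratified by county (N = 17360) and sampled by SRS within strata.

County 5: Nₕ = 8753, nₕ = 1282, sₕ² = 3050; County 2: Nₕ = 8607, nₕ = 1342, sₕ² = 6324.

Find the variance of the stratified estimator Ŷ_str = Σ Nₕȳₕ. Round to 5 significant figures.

4.5024 × 10^8

Var(Ŷ_str) = Σₕ Nₕ²(1 − fₕ)sₕ²/nₕ.
County 5: 8753²·(1 − 1282/8753)·3050/1282 = 1.5557775 × 10^8.
County 2: 8607²·(1 − 1342/8607)·6324/1342 = 2.9466379 × 10^8.
Sum = 4.5024154 × 10^8.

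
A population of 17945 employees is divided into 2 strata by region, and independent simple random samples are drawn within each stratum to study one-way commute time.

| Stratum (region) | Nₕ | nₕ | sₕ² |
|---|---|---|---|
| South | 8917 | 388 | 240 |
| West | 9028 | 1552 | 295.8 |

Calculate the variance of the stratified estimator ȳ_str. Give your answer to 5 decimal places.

Var(ȳ_str) = Σₕ Wₕ²(1 − fₕ)sₕ²/nₕ with Wₕ = Nₕ/N, N = 17945.
South: Wₕ = 0.49690722; term = 0.49690722²·(1 − 0.04351239)·240/388 = 0.14608629.
West: Wₕ = 0.50309278; term = 0.50309278²·(1 − 0.17190961)·295.8/1552 = 0.039946651.
Sum = 0.18603294.

0.18603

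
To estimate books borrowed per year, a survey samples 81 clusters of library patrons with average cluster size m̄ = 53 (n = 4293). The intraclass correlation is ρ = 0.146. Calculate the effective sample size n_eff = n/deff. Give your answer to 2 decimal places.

499.65

deff = 1 + (53 − 1)·0.146 = 1 + 7.592 = 8.592.
n_eff = 4293 / 8.592 = 499.65.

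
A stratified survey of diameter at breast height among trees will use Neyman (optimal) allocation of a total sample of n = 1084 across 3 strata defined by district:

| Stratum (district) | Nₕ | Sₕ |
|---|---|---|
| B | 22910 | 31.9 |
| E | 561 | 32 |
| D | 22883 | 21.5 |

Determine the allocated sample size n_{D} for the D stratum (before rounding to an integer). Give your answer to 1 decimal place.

Neyman allocation: nₕ = n·NₕSₕ / Σⱼ NⱼSⱼ.
Σ NⱼSⱼ = 22910·31.9 + 561·32 + 22883·21.5 = 1.2407655 × 10^6.
n_{D} = 1084·22883·21.5 / (1.2407655 × 10^6) = 429.8.

429.8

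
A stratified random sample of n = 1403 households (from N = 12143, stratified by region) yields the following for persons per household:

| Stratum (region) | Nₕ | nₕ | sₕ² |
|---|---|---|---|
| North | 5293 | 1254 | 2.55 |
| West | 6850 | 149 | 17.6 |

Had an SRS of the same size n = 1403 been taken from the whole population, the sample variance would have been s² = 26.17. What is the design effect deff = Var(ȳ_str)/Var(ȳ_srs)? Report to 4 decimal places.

Var(ȳ_str) = Σ Wₕ²(1−fₕ)sₕ²/nₕ with Wₕ = Nₕ/12143:
  North: (5293/12143)²·(1−1254/5293)·2.55/1254 = 2.9482642 × 10^-4
  West: (6850/12143)²·(1−149/6850)·17.6/149 = 0.036770929
  → Var(ȳ_str) = 0.037065755.
Var(ȳ_srs) = (1 − 1403/12143)·26.17/1403 = 0.016497736.
deff = 0.037065755 / 0.016497736 = 2.2467.

2.2467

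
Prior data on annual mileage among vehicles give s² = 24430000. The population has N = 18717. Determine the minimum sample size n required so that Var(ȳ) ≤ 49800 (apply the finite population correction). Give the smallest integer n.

Without fpc, n₀ = s²/D = 24430000/49800 = 490.5622.
With fpc, (1 − n/N)·s²/n ≤ D requires n ≥ n₀/(1 + n₀/N) = 490.5622/(1 + 490.5622/18717) = 478.0332.
Rounding up, n = 479.

479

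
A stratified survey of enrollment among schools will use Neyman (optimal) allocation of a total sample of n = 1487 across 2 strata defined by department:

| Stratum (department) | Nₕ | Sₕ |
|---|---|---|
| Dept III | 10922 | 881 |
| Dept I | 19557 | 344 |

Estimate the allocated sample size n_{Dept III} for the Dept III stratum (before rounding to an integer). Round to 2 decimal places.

Neyman allocation: nₕ = n·NₕSₕ / Σⱼ NⱼSⱼ.
Σ NⱼSⱼ = 10922·881 + 19557·344 = 1.634989 × 10^7.
n_{Dept III} = 1487·10922·881 / (1.634989 × 10^7) = 875.13.

875.13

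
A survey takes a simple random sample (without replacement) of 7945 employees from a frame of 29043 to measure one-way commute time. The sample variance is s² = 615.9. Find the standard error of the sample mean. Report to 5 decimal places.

Under SRS without replacement, Var(ȳ) = (1 − f)·s²/n with f = n/N = 7945/29043 = 0.27355989.
Var(ȳ) = (1 − 0.27355989)·615.9/7945 = 0.72644011·0.077520453 = 0.056313966.
SE(ȳ) = √(0.056313966) = 0.23731.

0.23731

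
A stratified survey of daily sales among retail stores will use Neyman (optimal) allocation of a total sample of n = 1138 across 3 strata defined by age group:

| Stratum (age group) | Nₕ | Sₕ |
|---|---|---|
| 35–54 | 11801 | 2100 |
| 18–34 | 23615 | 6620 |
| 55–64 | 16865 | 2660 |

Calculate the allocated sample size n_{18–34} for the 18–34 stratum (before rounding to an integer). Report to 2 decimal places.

787.28

Neyman allocation: nₕ = n·NₕSₕ / Σⱼ NⱼSⱼ.
Σ NⱼSⱼ = 11801·2100 + 23615·6620 + 16865·2660 = 2.259743 × 10^8.
n_{18–34} = 1138·23615·6620 / (2.259743 × 10^8) = 787.28.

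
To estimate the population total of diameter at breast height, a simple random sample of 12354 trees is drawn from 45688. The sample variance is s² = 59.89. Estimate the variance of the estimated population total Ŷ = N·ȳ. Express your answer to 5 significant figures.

Var(Ŷ) = N²·Var(ȳ) = N²·(1 − n/N)·s²/n.
f = 12354/45688 = 0.27039923; Var(ȳ) = 0.72960077·59.89/12354 = 0.0035369751.
Var(Ŷ) = 45688² · 0.0035369751 = 7.3830583 × 10^6.

7.3831 × 10^6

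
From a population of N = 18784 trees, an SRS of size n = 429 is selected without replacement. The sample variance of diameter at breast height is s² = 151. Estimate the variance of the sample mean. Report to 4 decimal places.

Under SRS without replacement, Var(ȳ) = (1 − f)·s²/n with f = n/N = 429/18784 = 0.02283859.
Var(ȳ) = (1 − 0.02283859)·151/429 = 0.97716141·0.35198135 = 0.3439426.

0.3439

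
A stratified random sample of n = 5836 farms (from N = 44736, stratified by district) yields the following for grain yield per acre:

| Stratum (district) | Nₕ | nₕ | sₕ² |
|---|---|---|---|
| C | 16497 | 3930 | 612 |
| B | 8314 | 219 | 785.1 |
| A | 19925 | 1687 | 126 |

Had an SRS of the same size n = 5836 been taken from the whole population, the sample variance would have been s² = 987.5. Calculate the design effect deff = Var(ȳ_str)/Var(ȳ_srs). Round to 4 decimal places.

1.0212

Var(ȳ_str) = Σ Wₕ²(1−fₕ)sₕ²/nₕ with Wₕ = Nₕ/44736:
  C: (16497/44736)²·(1−3930/16497)·612/3930 = 0.016131738
  B: (8314/44736)²·(1−219/8314)·785.1/219 = 0.12055728
  A: (19925/44736)²·(1−1687/19925)·126/1687 = 0.01356178
  → Var(ȳ_str) = 0.1502508.
Var(ȳ_srs) = (1 − 5836/44736)·987.5/5836 = 0.14713442.
deff = 0.1502508 / 0.14713442 = 1.0212.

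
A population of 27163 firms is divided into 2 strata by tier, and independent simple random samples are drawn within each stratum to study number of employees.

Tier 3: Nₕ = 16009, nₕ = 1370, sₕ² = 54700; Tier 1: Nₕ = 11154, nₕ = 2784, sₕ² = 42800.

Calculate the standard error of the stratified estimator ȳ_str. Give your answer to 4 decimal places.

Var(ȳ_str) = Σₕ Wₕ²(1 − fₕ)sₕ²/nₕ with Wₕ = Nₕ/N, N = 27163.
Tier 3: Wₕ = 0.58936789; term = 0.58936789²·(1 − 0.08557686)·54700/1370 = 12.681975.
Tier 1: Wₕ = 0.41063211; term = 0.41063211²·(1 − 0.24959656)·42800/2784 = 1.9452489.
Sum = 14.627224.
SE = √(14.627224) = 3.8246.

3.8246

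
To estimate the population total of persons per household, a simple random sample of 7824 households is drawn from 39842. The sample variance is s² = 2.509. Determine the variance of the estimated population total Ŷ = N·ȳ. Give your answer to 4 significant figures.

409100

Var(Ŷ) = N²·Var(ȳ) = N²·(1 − n/N)·s²/n.
f = 7824/39842 = 0.19637568; Var(ȳ) = 0.80362432·2.509/7824 = 2.5770621 × 10^-4.
Var(Ŷ) = 39842² · (2.5770621 × 10^-4) = 409078.96.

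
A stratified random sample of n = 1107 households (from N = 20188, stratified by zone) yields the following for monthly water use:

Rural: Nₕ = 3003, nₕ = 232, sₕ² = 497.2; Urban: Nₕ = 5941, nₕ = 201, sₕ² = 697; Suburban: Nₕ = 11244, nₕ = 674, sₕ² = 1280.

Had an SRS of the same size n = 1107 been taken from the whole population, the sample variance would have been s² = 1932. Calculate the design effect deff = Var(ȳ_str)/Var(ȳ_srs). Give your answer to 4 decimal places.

0.5382

Var(ȳ_str) = Σ Wₕ²(1−fₕ)sₕ²/nₕ with Wₕ = Nₕ/20188:
  Rural: (3003/20188)²·(1−232/3003)·497.2/232 = 0.043757087
  Urban: (5941/20188)²·(1−201/5941)·697/201 = 0.29014933
  Suburban: (11244/20188)²·(1−674/11244)·1280/674 = 0.5538081
  → Var(ȳ_str) = 0.88771452.
Var(ȳ_srs) = (1 − 1107/20188)·1932/1107 = 1.649557.
deff = 0.88771452 / 1.649557 = 0.5382.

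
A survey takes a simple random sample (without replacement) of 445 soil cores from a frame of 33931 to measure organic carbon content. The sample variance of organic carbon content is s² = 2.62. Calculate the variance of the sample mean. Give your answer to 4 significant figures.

Under SRS without replacement, Var(ȳ) = (1 − f)·s²/n with f = n/N = 445/33931 = 0.01311485.
Var(ȳ) = (1 − 0.01311485)·2.62/445 = 0.98688515·0.0058876404 = 0.0058104249.

0.005810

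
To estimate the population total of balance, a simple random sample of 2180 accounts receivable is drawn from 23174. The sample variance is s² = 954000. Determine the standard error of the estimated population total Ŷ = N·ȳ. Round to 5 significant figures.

Var(Ŷ) = N²·Var(ȳ) = N²·(1 − n/N)·s²/n.
f = 2180/23174 = 0.09407094; Var(ȳ) = 0.90592906·954000/2180 = 396.44785.
Var(Ŷ) = 23174² · 396.44785 = 2.1290608 × 10^11.
SE(Ŷ) = √(2.1290608 × 10^11) = 461420.

461420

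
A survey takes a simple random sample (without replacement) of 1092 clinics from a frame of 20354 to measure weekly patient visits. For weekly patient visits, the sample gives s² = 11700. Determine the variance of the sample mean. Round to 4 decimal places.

10.1395

Under SRS without replacement, Var(ȳ) = (1 − f)·s²/n with f = n/N = 1092/20354 = 0.05365039.
Var(ȳ) = (1 − 0.05365039)·11700/1092 = 0.94634961·10.714286 = 10.13946.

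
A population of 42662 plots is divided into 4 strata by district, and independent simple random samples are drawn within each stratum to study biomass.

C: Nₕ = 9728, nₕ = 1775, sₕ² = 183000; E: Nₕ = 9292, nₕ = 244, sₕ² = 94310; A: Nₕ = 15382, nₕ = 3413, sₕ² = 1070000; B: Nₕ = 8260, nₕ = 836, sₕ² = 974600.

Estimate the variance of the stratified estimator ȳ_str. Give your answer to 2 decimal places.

93.23

Var(ȳ_str) = Σₕ Wₕ²(1 − fₕ)sₕ²/nₕ with Wₕ = Nₕ/N, N = 42662.
C: Wₕ = 0.22802494; term = 0.22802494²·(1 − 0.18246299)·183000/1775 = 4.3825296.
E: Wₕ = 0.21780507; term = 0.21780507²·(1 − 0.02625915)·94310/244 = 17.854483.
A: Wₕ = 0.36055506; term = 0.36055506²·(1 − 0.22188272)·1070000/3413 = 31.712884.
B: Wₕ = 0.19361493; term = 0.19361493²·(1 − 0.10121065)·974600/836 = 39.278574.
Sum = 93.228471.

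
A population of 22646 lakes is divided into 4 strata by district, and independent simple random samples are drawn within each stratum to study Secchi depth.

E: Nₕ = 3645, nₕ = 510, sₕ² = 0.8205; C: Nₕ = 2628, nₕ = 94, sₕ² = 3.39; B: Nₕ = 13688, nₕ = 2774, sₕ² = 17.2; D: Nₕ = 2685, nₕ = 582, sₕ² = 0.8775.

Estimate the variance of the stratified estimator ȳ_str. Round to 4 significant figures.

0.002327

Var(ȳ_str) = Σₕ Wₕ²(1 − fₕ)sₕ²/nₕ with Wₕ = Nₕ/N, N = 22646.
E: Wₕ = 0.16095558; term = 0.16095558²·(1 − 0.13991770)·0.8205/510 = 3.5847633 × 10^-5.
C: Wₕ = 0.11604698; term = 0.11604698²·(1 − 0.03576865)·3.39/94 = 4.6829639 × 10^-4.
B: Wₕ = 0.60443345; term = 0.60443345²·(1 − 0.20265926)·17.2/2774 = 0.0018061879.
D: Wₕ = 0.11856398; term = 0.11856398²·(1 − 0.21675978)·0.8775/582 = 1.6600635 × 10^-5.
Sum = 0.0023269326.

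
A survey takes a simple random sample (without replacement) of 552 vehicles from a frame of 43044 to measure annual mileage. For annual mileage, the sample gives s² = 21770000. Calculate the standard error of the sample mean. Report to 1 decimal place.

197.3

Under SRS without replacement, Var(ȳ) = (1 − f)·s²/n with f = n/N = 552/43044 = 0.01282409.
Var(ȳ) = (1 − 0.01282409)·21770000/552 = 0.98717591·39438.406 = 38932.644.
SE(ȳ) = √(38932.644) = 197.3.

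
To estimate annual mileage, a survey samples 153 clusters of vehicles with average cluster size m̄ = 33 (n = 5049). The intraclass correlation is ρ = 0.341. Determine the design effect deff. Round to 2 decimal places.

deff = 1 + (33 − 1)·0.341 = 1 + 10.912 = 11.912.

11.91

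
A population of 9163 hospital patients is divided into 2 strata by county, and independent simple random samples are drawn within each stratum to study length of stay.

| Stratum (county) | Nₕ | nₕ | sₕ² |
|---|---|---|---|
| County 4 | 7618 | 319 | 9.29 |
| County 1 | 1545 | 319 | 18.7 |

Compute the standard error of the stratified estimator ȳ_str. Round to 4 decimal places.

Var(ȳ_str) = Σₕ Wₕ²(1 − fₕ)sₕ²/nₕ with Wₕ = Nₕ/N, N = 9163.
County 4: Wₕ = 0.83138710; term = 0.83138710²·(1 − 0.04187451)·9.29/319 = 0.019286525.
County 1: Wₕ = 0.16861290; term = 0.16861290²·(1 − 0.20647249)·18.7/319 = 0.0013224964.
Sum = 0.020609021.
SE = √(0.020609021) = 0.1436.

0.1436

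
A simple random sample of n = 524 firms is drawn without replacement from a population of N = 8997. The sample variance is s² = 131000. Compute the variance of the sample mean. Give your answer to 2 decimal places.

235.44

Under SRS without replacement, Var(ȳ) = (1 − f)·s²/n with f = n/N = 524/8997 = 0.05824164.
Var(ȳ) = (1 − 0.05824164)·131000/524 = 0.94175836·250 = 235.43959.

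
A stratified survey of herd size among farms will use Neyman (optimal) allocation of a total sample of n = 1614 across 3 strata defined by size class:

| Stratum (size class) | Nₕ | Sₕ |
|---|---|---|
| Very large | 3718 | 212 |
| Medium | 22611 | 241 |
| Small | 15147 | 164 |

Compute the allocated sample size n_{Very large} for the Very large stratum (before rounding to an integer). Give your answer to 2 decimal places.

Neyman allocation: nₕ = n·NₕSₕ / Σⱼ NⱼSⱼ.
Σ NⱼSⱼ = 3718·212 + 22611·241 + 15147·164 = 8.721575 × 10^6.
n_{Very large} = 1614·3718·212 / (8.721575 × 10^6) = 145.87.

145.87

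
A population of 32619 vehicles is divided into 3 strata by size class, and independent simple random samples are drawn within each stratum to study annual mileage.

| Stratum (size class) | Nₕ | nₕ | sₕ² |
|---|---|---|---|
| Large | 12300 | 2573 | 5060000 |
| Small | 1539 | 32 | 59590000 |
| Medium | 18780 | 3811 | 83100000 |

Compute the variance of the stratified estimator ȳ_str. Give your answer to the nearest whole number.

10041

Var(ȳ_str) = Σₕ Wₕ²(1 − fₕ)sₕ²/nₕ with Wₕ = Nₕ/N, N = 32619.
Large: Wₕ = 0.37708084; term = 0.37708084²·(1 − 0.20918699)·5060000/2573 = 221.13296.
Small: Wₕ = 0.04718109; term = 0.04718109²·(1 − 0.02079272)·59590000/32 = 4059.1397.
Medium: Wₕ = 0.57573807; term = 0.57573807²·(1 − 0.20292865)·83100000/3811 = 5761.1498.
Sum = 10041.422.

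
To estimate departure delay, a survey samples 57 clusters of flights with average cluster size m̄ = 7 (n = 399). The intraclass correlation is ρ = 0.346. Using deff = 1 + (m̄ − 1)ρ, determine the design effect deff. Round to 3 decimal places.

deff = 1 + (7 − 1)·0.346 = 1 + 2.076 = 3.076.

3.076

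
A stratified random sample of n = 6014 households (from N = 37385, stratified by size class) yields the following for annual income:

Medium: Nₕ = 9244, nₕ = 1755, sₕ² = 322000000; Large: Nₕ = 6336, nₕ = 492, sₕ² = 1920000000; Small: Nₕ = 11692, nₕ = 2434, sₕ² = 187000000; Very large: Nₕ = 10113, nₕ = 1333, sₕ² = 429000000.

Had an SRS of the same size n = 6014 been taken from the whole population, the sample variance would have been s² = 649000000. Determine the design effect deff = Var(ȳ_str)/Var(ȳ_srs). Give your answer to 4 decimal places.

Var(ȳ_str) = Σ Wₕ²(1−fₕ)sₕ²/nₕ with Wₕ = Nₕ/37385:
  Medium: (9244/37385)²·(1−1755/9244)·322000000/1755 = 9087.9881
  Large: (6336/37385)²·(1−492/6336)·1920000000/492 = 103387.19
  Small: (11692/37385)²·(1−2434/11692)·187000000/2434 = 5950.2093
  Very large: (10113/37385)²·(1−1333/10113)·429000000/1333 = 20445.931
  → Var(ȳ_str) = 138871.32.
Var(ȳ_srs) = (1 − 6014/37385)·649000000/6014 = 90554.962.
deff = 138871.32 / 90554.962 = 1.5336.

1.5336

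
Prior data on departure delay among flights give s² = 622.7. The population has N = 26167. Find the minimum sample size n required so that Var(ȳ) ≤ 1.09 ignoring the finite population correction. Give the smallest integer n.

572

Without fpc, n₀ = s²/D = 622.7/1.09 = 571.2844.
Rounding up, n = 572.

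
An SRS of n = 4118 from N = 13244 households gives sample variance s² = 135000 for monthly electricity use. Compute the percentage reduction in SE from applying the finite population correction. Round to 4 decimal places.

f = n/N = 4118/13244 = 0.31093325.
SE_no-fpc = √(s²/n) = 5.7256357; SE_fpc = √((1−f)s²/n) = 4.7528527.
Ratio = √(1−f) = 0.83010044. Reduction = 100·(1 − 0.83010044) = 16.9900%.

16.9900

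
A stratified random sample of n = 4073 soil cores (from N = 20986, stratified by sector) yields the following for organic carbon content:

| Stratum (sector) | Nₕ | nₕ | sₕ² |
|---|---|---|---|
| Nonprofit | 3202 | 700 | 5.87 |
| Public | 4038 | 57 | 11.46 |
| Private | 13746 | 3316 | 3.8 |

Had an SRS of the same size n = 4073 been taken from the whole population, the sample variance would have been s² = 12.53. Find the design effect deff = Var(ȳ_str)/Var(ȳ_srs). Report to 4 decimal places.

Var(ȳ_str) = Σ Wₕ²(1−fₕ)sₕ²/nₕ with Wₕ = Nₕ/20986:
  Nonprofit: (3202/20986)²·(1−700/3202)·5.87/700 = 1.5254197 × 10^-4
  Public: (4038/20986)²·(1−57/4038)·11.46/57 = 0.0073385273
  Private: (13746/20986)²·(1−3316/13746)·3.8/3316 = 3.7305287 × 10^-4
  → Var(ȳ_str) = 0.0078641221.
Var(ȳ_srs) = (1 − 4073/20986)·12.53/4073 = 0.0024792918.
deff = 0.0078641221 / 0.0024792918 = 3.1719.

3.1719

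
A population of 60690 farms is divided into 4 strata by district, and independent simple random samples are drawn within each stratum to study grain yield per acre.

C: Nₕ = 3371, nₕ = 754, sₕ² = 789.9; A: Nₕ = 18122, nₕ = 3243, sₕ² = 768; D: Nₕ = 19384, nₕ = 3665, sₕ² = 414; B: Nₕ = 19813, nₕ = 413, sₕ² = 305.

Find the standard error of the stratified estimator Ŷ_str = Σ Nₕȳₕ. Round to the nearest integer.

Var(Ŷ_str) = Σₕ Nₕ²(1 − fₕ)sₕ²/nₕ.
C: 3371²·(1 − 754/3371)·789.9/754 = 9.2419421 × 10^6.
A: 18122²·(1 − 3243/18122)·768/3243 = 6.3854887 × 10^7.
D: 19384²·(1 − 3665/19384)·414/3665 = 3.4418717 × 10^7.
B: 19813²·(1 − 413/19813)·305/413 = 2.838584 × 10^8.
Sum = 3.9137395 × 10^8.
SE = √(3.9137395 × 10^8) = 19783.

19783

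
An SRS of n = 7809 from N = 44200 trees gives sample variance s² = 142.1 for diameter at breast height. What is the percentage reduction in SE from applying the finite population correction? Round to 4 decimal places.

9.2627

f = n/N = 7809/44200 = 0.17667421.
SE_no-fpc = √(s²/n) = 0.13489608; SE_fpc = √((1−f)s²/n) = 0.12240106.
Ratio = √(1−f) = 0.90737302. Reduction = 100·(1 − 0.90737302) = 9.2627%.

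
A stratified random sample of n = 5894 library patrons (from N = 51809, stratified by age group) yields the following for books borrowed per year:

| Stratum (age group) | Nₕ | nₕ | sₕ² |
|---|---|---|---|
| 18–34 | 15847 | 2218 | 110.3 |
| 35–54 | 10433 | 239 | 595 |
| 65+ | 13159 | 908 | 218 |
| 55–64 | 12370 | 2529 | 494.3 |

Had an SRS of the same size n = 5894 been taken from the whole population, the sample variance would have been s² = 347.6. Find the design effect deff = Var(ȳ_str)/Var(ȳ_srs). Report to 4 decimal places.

2.4094

Var(ȳ_str) = Σ Wₕ²(1−fₕ)sₕ²/nₕ with Wₕ = Nₕ/51809:
  18–34: (15847/51809)²·(1−2218/15847)·110.3/2218 = 0.0040014243
  35–54: (10433/51809)²·(1−239/10433)·595/239 = 0.098642139
  65+: (13159/51809)²·(1−908/13159)·218/908 = 0.014419648
  55–64: (12370/51809)²·(1−2529/12370)·494.3/2529 = 0.0088642152
  → Var(ȳ_str) = 0.12592743.
Var(ȳ_srs) = (1 − 5894/51809)·347.6/5894 = 0.05226597.
deff = 0.12592743 / 0.05226597 = 2.4094.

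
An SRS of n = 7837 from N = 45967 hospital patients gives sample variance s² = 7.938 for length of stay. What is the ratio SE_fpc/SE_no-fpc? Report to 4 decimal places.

f = n/N = 7837/45967 = 0.17049187.
SE_no-fpc = √(s²/n) = 0.031825895; SE_fpc = √((1−f)s²/n) = 0.028986177.
Ratio = √(1−f) = 0.91077337.

0.9108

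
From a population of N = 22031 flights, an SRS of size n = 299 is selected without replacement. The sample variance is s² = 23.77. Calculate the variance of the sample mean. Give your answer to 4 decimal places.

0.0784

Under SRS without replacement, Var(ȳ) = (1 − f)·s²/n with f = n/N = 299/22031 = 0.01357179.
Var(ȳ) = (1 − 0.01357179)·23.77/299 = 0.98642821·0.079498328 = 0.078419394.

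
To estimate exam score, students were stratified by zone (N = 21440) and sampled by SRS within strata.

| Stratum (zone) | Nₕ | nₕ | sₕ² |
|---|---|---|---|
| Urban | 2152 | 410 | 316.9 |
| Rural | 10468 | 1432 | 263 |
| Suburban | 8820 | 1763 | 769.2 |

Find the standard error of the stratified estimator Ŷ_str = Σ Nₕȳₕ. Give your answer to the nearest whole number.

Var(Ŷ_str) = Σₕ Nₕ²(1 − fₕ)sₕ²/nₕ.
Urban: 2152²·(1 − 410/2152)·316.9/410 = 2.8975357 × 10^6.
Rural: 10468²·(1 − 1432/10468)·263/1432 = 1.7372114 × 10^7.
Suburban: 8820²·(1 − 1763/8820)·769.2/1763 = 2.7156617 × 10^7.
Sum = 4.7426267 × 10^7.
SE = √(4.7426267 × 10^7) = 6887.

6887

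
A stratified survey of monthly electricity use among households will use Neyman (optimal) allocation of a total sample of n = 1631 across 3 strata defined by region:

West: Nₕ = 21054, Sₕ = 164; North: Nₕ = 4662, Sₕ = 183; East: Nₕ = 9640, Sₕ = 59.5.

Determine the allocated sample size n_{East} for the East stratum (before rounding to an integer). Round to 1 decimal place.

Neyman allocation: nₕ = n·NₕSₕ / Σⱼ NⱼSⱼ.
Σ NⱼSⱼ = 21054·164 + 4662·183 + 9640·59.5 = 4.879582 × 10^6.
n_{East} = 1631·9640·59.5 / (4.879582 × 10^6) = 191.7.

191.7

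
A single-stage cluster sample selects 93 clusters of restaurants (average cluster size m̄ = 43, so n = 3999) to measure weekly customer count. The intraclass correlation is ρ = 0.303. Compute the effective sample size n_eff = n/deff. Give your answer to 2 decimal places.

deff = 1 + (43 − 1)·0.303 = 1 + 12.726 = 13.726.
n_eff = 3999 / 13.726 = 291.34.

291.34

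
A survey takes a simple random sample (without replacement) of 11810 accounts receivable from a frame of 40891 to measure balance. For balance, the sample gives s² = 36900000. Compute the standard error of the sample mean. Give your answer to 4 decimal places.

Under SRS without replacement, Var(ȳ) = (1 − f)·s²/n with f = n/N = 11810/40891 = 0.28881661.
Var(ȳ) = (1 − 0.28881661)·36900000/11810 = 0.71118339·3124.4708 = 2222.0717.
SE(ȳ) = √(2222.0717) = 47.1389.

47.1389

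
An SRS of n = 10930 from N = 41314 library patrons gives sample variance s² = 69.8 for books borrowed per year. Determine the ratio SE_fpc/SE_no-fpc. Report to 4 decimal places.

f = n/N = 10930/41314 = 0.26455923.
SE_no-fpc = √(s²/n) = 0.079913036; SE_fpc = √((1−f)s²/n) = 0.068531696.
Ratio = √(1−f) = 0.85757843.

0.8576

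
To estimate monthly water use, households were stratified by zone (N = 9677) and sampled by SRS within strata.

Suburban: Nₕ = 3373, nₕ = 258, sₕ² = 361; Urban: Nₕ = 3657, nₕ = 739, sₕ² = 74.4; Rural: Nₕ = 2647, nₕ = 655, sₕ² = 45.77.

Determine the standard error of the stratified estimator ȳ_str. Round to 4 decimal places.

Var(ȳ_str) = Σₕ Wₕ²(1 − fₕ)sₕ²/nₕ with Wₕ = Nₕ/N, N = 9677.
Suburban: Wₕ = 0.34855844; term = 0.34855844²·(1 − 0.07648977)·361/258 = 0.15699304.
Urban: Wₕ = 0.37790638; term = 0.37790638²·(1 − 0.20207821)·74.4/739 = 0.011472479.
Rural: Wₕ = 0.27353519; term = 0.27353519²·(1 − 0.24744994)·45.77/655 = 0.0039346074.
Sum = 0.17240013.
SE = √(0.17240013) = 0.4152.

0.4152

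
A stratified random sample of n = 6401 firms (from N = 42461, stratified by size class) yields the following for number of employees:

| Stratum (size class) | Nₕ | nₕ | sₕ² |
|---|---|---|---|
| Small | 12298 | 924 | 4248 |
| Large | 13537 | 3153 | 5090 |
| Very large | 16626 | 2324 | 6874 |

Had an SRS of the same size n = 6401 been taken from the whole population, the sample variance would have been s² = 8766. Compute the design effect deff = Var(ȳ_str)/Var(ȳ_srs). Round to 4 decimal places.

0.7503

Var(ȳ_str) = Σ Wₕ²(1−fₕ)sₕ²/nₕ with Wₕ = Nₕ/42461:
  Small: (12298/42461)²·(1−924/12298)·4248/924 = 0.35668087
  Large: (13537/42461)²·(1−3153/13537)·5090/3153 = 0.1258637
  Very large: (16626/42461)²·(1−2324/16626)·6874/2324 = 0.39010141
  → Var(ȳ_str) = 0.87264598.
Var(ȳ_srs) = (1 − 6401/42461)·8766/6401 = 1.1630252.
deff = 0.87264598 / 1.1630252 = 0.7503.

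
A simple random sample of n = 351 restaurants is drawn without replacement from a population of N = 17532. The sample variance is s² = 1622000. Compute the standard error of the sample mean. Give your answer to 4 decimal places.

67.2946

Under SRS without replacement, Var(ȳ) = (1 − f)·s²/n with f = n/N = 351/17532 = 0.02002053.
Var(ȳ) = (1 − 0.02002053)·1622000/351 = 0.97997947·4621.0826 = 4528.5661.
SE(ȳ) = √(4528.5661) = 67.2946.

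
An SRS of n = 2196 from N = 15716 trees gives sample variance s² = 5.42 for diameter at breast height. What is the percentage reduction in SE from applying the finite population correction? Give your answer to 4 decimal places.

f = n/N = 2196/15716 = 0.13973021.
SE_no-fpc = √(s²/n) = 0.049680216; SE_fpc = √((1−f)s²/n) = 0.046078763.
Ratio = √(1−f) = 0.92750730. Reduction = 100·(1 − 0.92750730) = 7.2493%.

7.2493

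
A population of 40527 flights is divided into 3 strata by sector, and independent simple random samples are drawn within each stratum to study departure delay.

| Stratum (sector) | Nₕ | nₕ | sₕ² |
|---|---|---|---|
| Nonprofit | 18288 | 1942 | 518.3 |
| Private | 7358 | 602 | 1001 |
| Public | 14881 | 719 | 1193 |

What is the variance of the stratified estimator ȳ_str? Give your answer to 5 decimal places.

Var(ȳ_str) = Σₕ Wₕ²(1 − fₕ)sₕ²/nₕ with Wₕ = Nₕ/N, N = 40527.
Nonprofit: Wₕ = 0.45125472; term = 0.45125472²·(1 − 0.10618985)·518.3/1942 = 0.048575891.
Private: Wₕ = 0.18155797; term = 0.18155797²·(1 − 0.08181571)·1001/602 = 0.050326659.
Public: Wₕ = 0.36718731; term = 0.36718731²·(1 − 0.04831665)·1193/719 = 0.21290181.
Sum = 0.31180436.

0.31180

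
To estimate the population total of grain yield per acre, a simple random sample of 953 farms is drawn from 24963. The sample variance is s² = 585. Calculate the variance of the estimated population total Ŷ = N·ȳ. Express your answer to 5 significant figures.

Var(Ŷ) = N²·Var(ȳ) = N²·(1 − n/N)·s²/n.
f = 953/24963 = 0.03817650; Var(ȳ) = 0.96182350·585/953 = 0.59041631.
Var(Ŷ) = 24963² · 0.59041631 = 3.6791873 × 10^8.

3.6792 × 10^8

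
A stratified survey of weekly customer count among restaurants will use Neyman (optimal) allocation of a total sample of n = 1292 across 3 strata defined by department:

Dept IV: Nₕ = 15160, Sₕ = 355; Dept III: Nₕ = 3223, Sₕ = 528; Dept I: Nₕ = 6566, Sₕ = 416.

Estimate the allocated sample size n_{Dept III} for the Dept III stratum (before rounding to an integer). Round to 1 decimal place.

Neyman allocation: nₕ = n·NₕSₕ / Σⱼ NⱼSⱼ.
Σ NⱼSⱼ = 15160·355 + 3223·528 + 6566·416 = 9.815 × 10^6.
n_{Dept III} = 1292·3223·528 / (9.815 × 10^6) = 224.0.

224.0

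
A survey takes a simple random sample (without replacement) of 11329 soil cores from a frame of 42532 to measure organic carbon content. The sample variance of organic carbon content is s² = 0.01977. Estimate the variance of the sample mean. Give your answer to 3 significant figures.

Under SRS without replacement, Var(ȳ) = (1 − f)·s²/n with f = n/N = 11329/42532 = 0.26636415.
Var(ȳ) = (1 − 0.26636415)·0.01977/11329 = 0.73363585·1.745079 × 10^-6 = 1.2802525 × 10^-6.

1.28 × 10^-6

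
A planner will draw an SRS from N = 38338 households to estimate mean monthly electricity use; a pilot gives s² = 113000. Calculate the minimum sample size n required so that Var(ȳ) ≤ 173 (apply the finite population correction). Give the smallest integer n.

643

Without fpc, n₀ = s²/D = 113000/173 = 653.1792.
With fpc, (1 − n/N)·s²/n ≤ D requires n ≥ n₀/(1 + n₀/N) = 653.1792/(1 + 653.1792/38338) = 642.2372.
Rounding up, n = 643.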